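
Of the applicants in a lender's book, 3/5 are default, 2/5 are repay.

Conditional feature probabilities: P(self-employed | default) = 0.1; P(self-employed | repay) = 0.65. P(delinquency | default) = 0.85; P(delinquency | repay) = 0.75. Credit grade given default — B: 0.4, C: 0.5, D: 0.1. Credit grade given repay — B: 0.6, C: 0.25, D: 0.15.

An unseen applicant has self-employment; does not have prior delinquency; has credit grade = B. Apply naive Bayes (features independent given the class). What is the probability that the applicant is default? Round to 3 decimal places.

0.085

default: 0.6 × 0.1 × (1−0.85) × 0.4 = 0.0036
repay: 0.4 × 0.65 × (1−0.75) × 0.6 = 0.039
P(default | x) = 0.0036 / 0.0426 ≈ 0.085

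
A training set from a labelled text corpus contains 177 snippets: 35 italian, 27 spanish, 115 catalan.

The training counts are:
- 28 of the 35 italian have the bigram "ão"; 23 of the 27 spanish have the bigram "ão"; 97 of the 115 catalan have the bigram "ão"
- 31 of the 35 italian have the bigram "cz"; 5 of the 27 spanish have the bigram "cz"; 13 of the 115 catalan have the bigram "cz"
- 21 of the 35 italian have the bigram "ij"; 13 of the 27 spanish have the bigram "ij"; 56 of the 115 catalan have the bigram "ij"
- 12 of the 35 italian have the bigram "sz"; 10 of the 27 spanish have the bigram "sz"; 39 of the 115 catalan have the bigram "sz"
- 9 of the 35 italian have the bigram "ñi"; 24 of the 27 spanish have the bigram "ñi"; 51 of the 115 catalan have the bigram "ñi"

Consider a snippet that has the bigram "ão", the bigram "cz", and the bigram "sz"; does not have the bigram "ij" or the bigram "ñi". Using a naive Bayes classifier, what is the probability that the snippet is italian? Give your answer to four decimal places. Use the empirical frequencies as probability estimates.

0.6867

italian: (35/177) × (28/35) × (31/35) × (14/35) × (12/35) × (26/35) ≈ 0.0142744
spanish: (27/177) × (23/27) × (5/27) × (14/27) × (10/27) × (3/27) ≈ 0.000513474
catalan: (115/177) × (97/115) × (13/115) × (59/115) × (39/115) × (64/115) ≈ 0.00599856
P(italian | x) = 0.0142744 / 0.020786434 ≈ 0.6867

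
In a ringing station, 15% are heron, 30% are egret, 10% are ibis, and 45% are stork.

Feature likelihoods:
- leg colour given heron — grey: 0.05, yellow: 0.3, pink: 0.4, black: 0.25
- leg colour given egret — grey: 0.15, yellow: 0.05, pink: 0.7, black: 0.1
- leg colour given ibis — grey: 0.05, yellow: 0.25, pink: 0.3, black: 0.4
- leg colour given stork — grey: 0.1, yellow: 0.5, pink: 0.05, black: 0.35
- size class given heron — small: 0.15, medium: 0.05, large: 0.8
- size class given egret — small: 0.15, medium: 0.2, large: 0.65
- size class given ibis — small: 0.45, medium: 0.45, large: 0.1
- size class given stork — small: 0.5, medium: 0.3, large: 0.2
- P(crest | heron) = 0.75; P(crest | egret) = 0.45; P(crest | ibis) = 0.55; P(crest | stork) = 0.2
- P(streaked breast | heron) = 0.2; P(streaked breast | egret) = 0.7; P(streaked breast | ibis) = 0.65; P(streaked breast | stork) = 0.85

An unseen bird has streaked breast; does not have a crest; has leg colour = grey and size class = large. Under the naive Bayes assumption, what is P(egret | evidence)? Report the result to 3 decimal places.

0.632

heron: 0.15 × 0.05 × 0.8 × (1−0.75) × 0.2 = 0.0003
egret: 0.3 × 0.15 × 0.65 × (1−0.45) × 0.7 = 0.01126125
ibis: 0.1 × 0.05 × 0.1 × (1−0.55) × 0.65 = 0.00014625
stork: 0.45 × 0.1 × 0.2 × (1−0.2) × 0.85 = 0.00612
P(egret | x) = 0.01126125 / 0.0178275 ≈ 0.632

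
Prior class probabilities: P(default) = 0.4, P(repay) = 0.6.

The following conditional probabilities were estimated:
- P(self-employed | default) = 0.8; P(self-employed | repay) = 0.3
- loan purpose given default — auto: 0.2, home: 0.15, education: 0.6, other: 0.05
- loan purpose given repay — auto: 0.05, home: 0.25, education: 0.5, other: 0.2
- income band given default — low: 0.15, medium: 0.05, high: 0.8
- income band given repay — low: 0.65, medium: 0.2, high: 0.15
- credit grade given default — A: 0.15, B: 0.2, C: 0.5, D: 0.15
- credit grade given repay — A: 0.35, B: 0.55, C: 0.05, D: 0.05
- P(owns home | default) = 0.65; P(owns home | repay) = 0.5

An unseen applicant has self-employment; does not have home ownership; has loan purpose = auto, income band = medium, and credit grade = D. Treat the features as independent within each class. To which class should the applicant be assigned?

default

default: 0.4 × 0.8 × 0.2 × 0.05 × 0.15 × (1−0.65) = 0.000168
repay: 0.6 × 0.3 × 0.05 × 0.2 × 0.05 × (1−0.5) = 0.000045
Highest score → default.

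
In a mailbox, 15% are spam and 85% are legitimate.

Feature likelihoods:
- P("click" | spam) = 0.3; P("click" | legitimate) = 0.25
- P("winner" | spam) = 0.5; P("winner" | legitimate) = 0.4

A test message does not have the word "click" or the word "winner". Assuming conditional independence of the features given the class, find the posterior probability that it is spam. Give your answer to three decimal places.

0.121

spam: 0.15 × (1−0.3) × (1−0.5) = 0.0525
legitimate: 0.85 × (1−0.25) × (1−0.4) = 0.3825
P(spam | x) = 0.0525 / 0.435 ≈ 0.121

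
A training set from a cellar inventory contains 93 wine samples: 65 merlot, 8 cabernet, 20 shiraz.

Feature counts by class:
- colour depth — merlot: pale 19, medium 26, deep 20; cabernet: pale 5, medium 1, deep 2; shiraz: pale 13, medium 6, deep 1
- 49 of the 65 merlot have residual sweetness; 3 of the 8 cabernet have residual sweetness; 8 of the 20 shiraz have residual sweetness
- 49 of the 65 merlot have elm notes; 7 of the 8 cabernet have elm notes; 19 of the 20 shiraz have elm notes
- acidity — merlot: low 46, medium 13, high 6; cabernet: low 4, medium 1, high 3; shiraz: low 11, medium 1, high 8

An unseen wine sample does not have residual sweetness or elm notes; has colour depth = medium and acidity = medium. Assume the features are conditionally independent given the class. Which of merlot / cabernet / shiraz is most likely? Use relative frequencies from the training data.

merlot: (65/93) × (26/65) × (16/65) × (16/65) × (13/65) ≈ 0.00338792
cabernet: (8/93) × (1/8) × (5/8) × (1/8) × (1/8) ≈ 0.000105007
shiraz: (20/93) × (6/20) × (12/20) × (1/20) × (1/20) ≈ 0.0000967742
Highest score → merlot.

merlot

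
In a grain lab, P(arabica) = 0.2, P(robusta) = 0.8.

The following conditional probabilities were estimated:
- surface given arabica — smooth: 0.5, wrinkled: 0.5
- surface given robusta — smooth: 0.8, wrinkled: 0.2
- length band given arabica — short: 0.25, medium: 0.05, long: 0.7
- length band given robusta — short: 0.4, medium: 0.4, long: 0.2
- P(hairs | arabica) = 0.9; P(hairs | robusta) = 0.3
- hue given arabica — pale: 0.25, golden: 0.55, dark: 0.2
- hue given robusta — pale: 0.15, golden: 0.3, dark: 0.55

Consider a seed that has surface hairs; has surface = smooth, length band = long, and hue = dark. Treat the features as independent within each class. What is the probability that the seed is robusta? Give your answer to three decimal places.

arabica: 0.2 × 0.5 × 0.7 × 0.9 × 0.2 = 0.0126
robusta: 0.8 × 0.8 × 0.2 × 0.3 × 0.55 = 0.02112
P(robusta | x) = 0.02112 / 0.03372 ≈ 0.626

0.626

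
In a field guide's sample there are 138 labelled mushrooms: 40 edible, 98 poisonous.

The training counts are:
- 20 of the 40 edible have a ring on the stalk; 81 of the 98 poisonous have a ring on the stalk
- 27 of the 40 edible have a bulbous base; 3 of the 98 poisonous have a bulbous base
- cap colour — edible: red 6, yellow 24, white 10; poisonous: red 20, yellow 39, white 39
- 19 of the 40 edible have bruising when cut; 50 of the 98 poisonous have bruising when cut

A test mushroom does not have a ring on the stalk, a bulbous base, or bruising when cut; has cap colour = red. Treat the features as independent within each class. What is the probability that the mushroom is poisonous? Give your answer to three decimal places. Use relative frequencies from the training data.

0.763

edible: (40/138) × (20/40) × (13/40) × (6/40) × (21/40) ≈ 0.00370924
poisonous: (98/138) × (17/98) × (95/98) × (20/98) × (48/98) ≈ 0.0119368
P(poisonous | x) = 0.0119368 / 0.01564604 ≈ 0.763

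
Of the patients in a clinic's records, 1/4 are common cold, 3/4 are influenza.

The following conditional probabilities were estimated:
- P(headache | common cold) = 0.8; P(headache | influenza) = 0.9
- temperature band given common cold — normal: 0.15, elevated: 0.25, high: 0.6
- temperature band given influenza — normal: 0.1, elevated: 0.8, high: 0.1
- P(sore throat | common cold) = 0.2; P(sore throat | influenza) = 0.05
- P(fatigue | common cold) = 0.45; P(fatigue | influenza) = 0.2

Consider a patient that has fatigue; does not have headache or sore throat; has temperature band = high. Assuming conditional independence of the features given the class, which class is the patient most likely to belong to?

common cold: 0.25 × (1−0.8) × 0.6 × (1−0.2) × 0.45 = 0.0108
influenza: 0.75 × (1−0.9) × 0.1 × (1−0.05) × 0.2 = 0.001425
Highest score → common cold.

common cold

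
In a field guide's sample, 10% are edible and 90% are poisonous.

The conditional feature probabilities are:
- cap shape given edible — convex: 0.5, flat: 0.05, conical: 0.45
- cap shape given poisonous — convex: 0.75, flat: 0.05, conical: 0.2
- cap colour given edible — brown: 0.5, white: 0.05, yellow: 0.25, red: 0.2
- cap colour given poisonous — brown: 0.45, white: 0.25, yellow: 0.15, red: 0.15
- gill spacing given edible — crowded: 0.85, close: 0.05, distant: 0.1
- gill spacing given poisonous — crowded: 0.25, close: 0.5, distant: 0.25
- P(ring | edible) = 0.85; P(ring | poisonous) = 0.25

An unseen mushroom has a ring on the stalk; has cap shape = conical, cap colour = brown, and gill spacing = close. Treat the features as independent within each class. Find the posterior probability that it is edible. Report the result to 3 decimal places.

edible: 0.1 × 0.45 × 0.5 × 0.05 × 0.85 = 0.00095625
poisonous: 0.9 × 0.2 × 0.45 × 0.5 × 0.25 = 0.010125
P(edible | x) = 0.00095625 / 0.01108125 ≈ 0.086

0.086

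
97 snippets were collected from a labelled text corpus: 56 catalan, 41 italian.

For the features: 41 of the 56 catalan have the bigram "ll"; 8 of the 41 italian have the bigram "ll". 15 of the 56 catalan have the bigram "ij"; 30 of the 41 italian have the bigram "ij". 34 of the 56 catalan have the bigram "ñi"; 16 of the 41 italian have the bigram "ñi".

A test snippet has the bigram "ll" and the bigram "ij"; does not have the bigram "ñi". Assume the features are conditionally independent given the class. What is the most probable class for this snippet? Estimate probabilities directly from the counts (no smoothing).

catalan: (56/97) × (41/56) × (15/56) × (22/56) ≈ 0.0444785
italian: (41/97) × (8/41) × (30/41) × (25/41) ≈ 0.0367969
Highest score → catalan.

catalan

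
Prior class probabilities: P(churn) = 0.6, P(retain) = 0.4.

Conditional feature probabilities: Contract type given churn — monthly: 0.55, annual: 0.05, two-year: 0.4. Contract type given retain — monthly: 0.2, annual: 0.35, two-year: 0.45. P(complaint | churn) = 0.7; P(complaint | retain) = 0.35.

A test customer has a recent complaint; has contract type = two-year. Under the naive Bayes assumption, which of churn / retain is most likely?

churn: 0.6 × 0.4 × 0.7 = 0.168
retain: 0.4 × 0.45 × 0.35 = 0.063
Highest score → churn.

churn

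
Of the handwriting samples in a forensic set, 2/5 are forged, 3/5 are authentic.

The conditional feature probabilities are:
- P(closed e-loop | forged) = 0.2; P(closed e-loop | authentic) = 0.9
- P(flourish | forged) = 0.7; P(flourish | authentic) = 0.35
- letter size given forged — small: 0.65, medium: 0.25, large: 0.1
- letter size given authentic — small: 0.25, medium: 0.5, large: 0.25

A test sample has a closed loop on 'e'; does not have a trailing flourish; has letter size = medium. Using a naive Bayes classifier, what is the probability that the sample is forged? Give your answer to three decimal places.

0.033

forged: 0.4 × 0.2 × (1−0.7) × 0.25 = 0.006
authentic: 0.6 × 0.9 × (1−0.35) × 0.5 = 0.1755
P(forged | x) = 0.006 / 0.1815 ≈ 0.033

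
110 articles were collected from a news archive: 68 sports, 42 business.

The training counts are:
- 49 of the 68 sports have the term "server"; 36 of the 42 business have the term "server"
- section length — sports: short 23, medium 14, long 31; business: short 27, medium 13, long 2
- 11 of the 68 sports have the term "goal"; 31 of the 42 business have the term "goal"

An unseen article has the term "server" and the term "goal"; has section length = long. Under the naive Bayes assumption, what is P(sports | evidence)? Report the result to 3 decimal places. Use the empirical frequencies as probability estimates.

0.741

sports: (68/110) × (49/68) × (31/68) × (11/68) ≈ 0.0328503
business: (42/110) × (36/42) × (2/42) × (31/42) ≈ 0.0115028
P(sports | x) = 0.0328503 / 0.0443531 ≈ 0.741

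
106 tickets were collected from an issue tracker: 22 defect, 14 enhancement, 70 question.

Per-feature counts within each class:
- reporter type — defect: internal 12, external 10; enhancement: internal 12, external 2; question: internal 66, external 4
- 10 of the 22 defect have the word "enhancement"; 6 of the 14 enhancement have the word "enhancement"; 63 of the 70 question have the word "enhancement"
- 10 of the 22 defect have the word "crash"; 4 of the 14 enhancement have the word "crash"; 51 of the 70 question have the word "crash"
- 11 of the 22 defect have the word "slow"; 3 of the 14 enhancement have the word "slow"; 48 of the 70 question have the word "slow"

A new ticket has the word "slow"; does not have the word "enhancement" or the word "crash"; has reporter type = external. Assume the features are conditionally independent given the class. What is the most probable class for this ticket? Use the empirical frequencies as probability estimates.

defect: (22/106) × (10/22) × (12/22) × (12/22) × (11/22) ≈ 0.014034
enhancement: (14/106) × (2/14) × (8/14) × (10/14) × (3/14) ≈ 0.00165026
question: (70/106) × (4/70) × (7/70) × (19/70) × (48/70) ≈ 0.000702349
Highest score → defect.

defect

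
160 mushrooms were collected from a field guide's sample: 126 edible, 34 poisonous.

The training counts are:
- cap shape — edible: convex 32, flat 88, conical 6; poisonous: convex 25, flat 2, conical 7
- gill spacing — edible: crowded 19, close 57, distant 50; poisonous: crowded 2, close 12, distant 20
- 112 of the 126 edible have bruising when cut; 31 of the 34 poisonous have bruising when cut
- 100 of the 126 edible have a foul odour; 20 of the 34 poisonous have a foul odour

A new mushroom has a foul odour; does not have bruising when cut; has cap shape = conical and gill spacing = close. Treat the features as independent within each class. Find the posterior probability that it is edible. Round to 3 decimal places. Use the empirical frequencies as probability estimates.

0.651

edible: (126/160) × (6/126) × (57/126) × (14/126) × (100/126) ≈ 0.00149597
poisonous: (34/160) × (7/34) × (12/34) × (3/34) × (20/34) ≈ 0.000801445
P(edible | x) = 0.00149597 / 0.002297415 ≈ 0.651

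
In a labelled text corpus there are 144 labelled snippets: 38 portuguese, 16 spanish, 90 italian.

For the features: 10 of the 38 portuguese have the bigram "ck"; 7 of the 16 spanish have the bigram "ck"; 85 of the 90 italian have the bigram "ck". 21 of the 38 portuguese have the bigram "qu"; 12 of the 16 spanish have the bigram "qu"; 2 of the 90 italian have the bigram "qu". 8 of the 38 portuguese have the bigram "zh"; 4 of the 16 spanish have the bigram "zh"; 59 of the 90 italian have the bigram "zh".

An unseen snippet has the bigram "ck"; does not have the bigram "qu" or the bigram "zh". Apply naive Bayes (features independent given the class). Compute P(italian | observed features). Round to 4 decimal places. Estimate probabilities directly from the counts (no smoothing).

0.8553

portuguese: (38/144) × (10/38) × (17/38) × (30/38) ≈ 0.0245268
spanish: (16/144) × (7/16) × (4/16) × (12/16) ≈ 0.00911458
italian: (90/144) × (85/90) × (88/90) × (31/90) ≈ 0.1988
P(italian | x) = 0.1988 / 0.23244138 ≈ 0.8553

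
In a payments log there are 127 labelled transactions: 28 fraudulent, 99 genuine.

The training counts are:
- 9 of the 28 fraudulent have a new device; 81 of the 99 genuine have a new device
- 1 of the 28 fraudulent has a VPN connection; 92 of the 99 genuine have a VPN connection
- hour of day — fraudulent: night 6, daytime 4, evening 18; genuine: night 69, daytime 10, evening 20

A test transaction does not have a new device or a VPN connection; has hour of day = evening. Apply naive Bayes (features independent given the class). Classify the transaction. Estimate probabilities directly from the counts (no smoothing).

fraudulent

fraudulent: (28/127) × (19/28) × (27/28) × (18/28) ≈ 0.0927406
genuine: (99/127) × (18/99) × (7/99) × (20/99) ≈ 0.00202454
Highest score → fraudulent.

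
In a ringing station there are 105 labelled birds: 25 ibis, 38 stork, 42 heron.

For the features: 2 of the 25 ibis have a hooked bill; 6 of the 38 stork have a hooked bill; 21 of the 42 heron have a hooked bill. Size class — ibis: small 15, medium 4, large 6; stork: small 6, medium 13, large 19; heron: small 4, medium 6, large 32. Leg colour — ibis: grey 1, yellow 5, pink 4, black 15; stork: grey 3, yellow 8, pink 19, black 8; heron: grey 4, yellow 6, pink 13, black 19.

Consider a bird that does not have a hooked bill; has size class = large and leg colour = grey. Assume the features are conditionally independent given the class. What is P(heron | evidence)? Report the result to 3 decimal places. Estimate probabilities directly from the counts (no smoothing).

ibis: (25/105) × (23/25) × (6/25) × (1/25) ≈ 0.00210286
stork: (38/105) × (32/38) × (19/38) × (3/38) ≈ 0.0120301
heron: (42/105) × (21/42) × (32/42) × (4/42) ≈ 0.0145125
P(heron | x) = 0.0145125 / 0.02864546 ≈ 0.507

0.507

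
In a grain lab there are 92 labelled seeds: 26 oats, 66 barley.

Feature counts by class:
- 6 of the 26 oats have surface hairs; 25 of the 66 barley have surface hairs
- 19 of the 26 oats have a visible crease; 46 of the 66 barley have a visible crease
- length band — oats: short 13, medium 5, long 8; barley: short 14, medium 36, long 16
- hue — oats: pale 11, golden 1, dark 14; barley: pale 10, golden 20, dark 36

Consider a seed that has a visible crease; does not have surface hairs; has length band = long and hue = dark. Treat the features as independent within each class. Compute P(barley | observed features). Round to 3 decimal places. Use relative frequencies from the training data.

oats: (26/92) × (20/26) × (19/26) × (8/26) × (14/26) ≈ 0.0263205
barley: (66/92) × (41/66) × (46/66) × (16/66) × (36/66) ≈ 0.0410719
P(barley | x) = 0.0410719 / 0.0673924 ≈ 0.609

0.609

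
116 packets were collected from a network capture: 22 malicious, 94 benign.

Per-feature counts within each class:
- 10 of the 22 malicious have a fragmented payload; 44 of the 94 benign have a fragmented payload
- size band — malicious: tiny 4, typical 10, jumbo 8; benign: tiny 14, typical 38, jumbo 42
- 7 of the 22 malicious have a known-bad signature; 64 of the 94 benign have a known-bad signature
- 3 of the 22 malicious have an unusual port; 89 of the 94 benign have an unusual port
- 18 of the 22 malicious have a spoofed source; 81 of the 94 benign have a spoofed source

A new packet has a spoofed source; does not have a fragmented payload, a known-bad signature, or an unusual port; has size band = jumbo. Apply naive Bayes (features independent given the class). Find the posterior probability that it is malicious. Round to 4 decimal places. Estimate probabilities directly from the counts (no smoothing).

malicious: (22/116) × (12/22) × (8/22) × (15/22) × (19/22) × (18/22) ≈ 0.0181234
benign: (94/116) × (50/94) × (42/94) × (30/94) × (5/94) × (81/94) ≈ 0.00281726
P(malicious | x) = 0.0181234 / 0.02094066 ≈ 0.8655

0.8655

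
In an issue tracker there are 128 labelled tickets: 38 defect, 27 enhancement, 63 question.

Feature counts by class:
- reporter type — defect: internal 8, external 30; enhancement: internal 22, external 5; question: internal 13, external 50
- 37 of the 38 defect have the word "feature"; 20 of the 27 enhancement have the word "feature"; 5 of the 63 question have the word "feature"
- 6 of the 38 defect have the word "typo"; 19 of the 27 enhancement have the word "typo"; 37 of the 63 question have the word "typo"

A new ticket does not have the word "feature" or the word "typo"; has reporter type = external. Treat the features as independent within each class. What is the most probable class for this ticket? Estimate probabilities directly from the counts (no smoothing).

defect: (38/128) × (30/38) × (1/38) × (32/38) ≈ 0.00519391
enhancement: (27/128) × (5/27) × (7/27) × (8/27) ≈ 0.00300069
question: (63/128) × (50/63) × (58/63) × (26/63) ≈ 0.148416
Highest score → question.

question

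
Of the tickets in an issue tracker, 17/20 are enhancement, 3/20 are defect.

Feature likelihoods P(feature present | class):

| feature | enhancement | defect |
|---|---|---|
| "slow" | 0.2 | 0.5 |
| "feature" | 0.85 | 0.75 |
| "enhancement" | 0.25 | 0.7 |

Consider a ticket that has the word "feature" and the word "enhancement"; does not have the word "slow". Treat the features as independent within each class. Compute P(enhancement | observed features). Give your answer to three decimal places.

enhancement: 0.85 × (1−0.2) × 0.85 × 0.25 = 0.1445
defect: 0.15 × (1−0.5) × 0.75 × 0.7 = 0.039375
P(enhancement | x) = 0.1445 / 0.183875 ≈ 0.786

0.786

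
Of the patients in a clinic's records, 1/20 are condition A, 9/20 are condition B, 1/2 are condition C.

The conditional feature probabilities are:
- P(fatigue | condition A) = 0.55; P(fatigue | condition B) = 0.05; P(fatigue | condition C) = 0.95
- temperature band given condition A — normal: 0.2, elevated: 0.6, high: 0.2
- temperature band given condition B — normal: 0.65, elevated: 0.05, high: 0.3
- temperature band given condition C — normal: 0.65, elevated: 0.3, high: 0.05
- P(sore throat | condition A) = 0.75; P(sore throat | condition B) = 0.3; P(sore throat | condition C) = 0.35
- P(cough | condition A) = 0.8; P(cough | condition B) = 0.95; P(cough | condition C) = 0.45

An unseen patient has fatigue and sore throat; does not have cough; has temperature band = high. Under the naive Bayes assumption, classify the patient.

condition A: 0.05 × 0.55 × 0.2 × 0.75 × (1−0.8) = 0.000825
condition B: 0.45 × 0.05 × 0.3 × 0.3 × (1−0.95) = 0.00010125
condition C: 0.5 × 0.95 × 0.05 × 0.35 × (1−0.45) = 0.004571875
Highest score → condition C.

condition C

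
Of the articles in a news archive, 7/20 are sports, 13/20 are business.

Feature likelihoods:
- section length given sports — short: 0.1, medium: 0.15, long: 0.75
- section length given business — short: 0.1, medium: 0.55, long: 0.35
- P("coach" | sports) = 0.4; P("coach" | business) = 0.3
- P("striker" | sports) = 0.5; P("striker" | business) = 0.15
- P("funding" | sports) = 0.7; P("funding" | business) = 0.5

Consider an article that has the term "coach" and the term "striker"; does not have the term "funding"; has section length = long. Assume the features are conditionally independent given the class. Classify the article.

sports: 0.35 × 0.75 × 0.4 × 0.5 × (1−0.7) = 0.01575
business: 0.65 × 0.35 × 0.3 × 0.15 × (1−0.5) = 0.00511875
Highest score → sports.

sports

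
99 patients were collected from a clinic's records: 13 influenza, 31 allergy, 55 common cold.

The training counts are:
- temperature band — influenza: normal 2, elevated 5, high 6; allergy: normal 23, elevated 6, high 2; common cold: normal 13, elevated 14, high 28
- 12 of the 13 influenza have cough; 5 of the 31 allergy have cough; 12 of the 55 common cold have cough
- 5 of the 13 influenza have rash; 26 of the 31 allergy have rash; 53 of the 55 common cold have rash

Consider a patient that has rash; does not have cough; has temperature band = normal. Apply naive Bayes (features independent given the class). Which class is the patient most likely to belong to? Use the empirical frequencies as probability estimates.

influenza: (13/99) × (2/13) × (1/13) × (5/13) ≈ 0.000597693
allergy: (31/99) × (23/31) × (26/31) × (26/31) ≈ 0.163424
common cold: (55/99) × (13/55) × (43/55) × (53/55) ≈ 0.0989298
Highest score → allergy.

allergy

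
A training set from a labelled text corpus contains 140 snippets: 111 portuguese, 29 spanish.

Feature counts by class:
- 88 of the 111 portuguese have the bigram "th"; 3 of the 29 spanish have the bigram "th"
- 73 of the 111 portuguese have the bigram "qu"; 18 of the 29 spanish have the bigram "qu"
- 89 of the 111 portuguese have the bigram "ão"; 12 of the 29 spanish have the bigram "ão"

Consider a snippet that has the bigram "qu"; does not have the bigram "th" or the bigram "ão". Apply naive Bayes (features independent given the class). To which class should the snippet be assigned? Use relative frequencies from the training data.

portuguese: (111/140) × (23/111) × (73/111) × (22/111) ≈ 0.0214141
spanish: (29/140) × (26/29) × (18/29) × (17/29) ≈ 0.0675726
Highest score → spanish.

spanish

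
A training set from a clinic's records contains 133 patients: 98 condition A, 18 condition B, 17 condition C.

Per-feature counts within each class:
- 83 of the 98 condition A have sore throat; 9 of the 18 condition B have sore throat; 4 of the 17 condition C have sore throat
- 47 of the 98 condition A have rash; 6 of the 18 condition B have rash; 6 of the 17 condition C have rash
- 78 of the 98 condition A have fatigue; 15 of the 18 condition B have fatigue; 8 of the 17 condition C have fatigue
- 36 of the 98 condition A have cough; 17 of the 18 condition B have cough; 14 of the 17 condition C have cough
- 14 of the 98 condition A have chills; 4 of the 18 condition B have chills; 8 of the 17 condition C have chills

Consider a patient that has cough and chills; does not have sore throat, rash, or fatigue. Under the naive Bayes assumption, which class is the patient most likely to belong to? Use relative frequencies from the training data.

condition C

condition A: (98/133) × (15/98) × (51/98) × (20/98) × (36/98) × (14/98) ≈ 0.000628588
condition B: (18/133) × (9/18) × (12/18) × (3/18) × (17/18) × (4/18) ≈ 0.00157802
condition C: (17/133) × (13/17) × (11/17) × (9/17) × (14/17) × (8/17) ≈ 0.0129763
Highest score → condition C.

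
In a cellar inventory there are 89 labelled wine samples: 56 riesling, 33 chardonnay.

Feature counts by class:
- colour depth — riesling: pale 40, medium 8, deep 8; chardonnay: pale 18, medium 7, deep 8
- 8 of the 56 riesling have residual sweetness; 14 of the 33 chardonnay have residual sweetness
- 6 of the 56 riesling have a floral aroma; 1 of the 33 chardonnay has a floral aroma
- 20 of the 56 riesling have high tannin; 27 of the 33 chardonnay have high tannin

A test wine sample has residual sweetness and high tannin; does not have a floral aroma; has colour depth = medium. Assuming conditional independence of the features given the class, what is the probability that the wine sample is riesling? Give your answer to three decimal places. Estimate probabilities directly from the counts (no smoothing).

riesling: (56/89) × (8/56) × (8/56) × (50/56) × (20/56) ≈ 0.00409474
chardonnay: (33/89) × (7/33) × (14/33) × (32/33) × (27/33) ≈ 0.0264733
P(riesling | x) = 0.00409474 / 0.03056804 ≈ 0.134

0.134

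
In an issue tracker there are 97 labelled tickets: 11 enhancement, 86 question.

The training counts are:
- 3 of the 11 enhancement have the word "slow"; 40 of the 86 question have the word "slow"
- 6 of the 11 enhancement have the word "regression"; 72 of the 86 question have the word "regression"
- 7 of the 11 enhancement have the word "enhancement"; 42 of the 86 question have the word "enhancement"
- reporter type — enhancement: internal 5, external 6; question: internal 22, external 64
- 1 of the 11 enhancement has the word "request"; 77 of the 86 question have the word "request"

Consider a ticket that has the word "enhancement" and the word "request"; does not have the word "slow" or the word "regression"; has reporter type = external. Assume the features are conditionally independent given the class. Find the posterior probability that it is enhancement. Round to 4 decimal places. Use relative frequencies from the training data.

0.0450

enhancement: (11/97) × (8/11) × (5/11) × (7/11) × (6/11) × (1/11) ≈ 0.00118295
question: (86/97) × (46/86) × (14/86) × (42/86) × (64/86) × (77/86) ≈ 0.0251212
P(enhancement | x) = 0.00118295 / 0.02630415 ≈ 0.0450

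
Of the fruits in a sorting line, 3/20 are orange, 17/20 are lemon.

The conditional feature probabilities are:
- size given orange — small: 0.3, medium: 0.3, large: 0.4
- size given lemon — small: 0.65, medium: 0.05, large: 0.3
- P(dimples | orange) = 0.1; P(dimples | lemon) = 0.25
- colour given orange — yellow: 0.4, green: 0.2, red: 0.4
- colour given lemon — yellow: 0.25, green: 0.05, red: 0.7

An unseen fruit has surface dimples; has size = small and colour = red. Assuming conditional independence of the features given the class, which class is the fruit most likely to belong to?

lemon

orange: 0.15 × 0.3 × 0.1 × 0.4 = 0.0018
lemon: 0.85 × 0.65 × 0.25 × 0.7 = 0.0966875
Highest score → lemon.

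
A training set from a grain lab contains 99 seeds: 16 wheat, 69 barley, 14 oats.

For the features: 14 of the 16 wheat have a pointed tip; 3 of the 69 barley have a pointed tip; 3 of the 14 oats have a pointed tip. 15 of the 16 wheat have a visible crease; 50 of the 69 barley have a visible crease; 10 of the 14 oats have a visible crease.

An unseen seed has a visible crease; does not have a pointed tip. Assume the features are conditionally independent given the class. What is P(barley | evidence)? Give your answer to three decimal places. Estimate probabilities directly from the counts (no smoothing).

0.831

wheat: (16/99) × (2/16) × (15/16) ≈ 0.0189394
barley: (69/99) × (66/69) × (50/69) ≈ 0.483092
oats: (14/99) × (11/14) × (10/14) ≈ 0.0793651
P(barley | x) = 0.483092 / 0.5813965 ≈ 0.831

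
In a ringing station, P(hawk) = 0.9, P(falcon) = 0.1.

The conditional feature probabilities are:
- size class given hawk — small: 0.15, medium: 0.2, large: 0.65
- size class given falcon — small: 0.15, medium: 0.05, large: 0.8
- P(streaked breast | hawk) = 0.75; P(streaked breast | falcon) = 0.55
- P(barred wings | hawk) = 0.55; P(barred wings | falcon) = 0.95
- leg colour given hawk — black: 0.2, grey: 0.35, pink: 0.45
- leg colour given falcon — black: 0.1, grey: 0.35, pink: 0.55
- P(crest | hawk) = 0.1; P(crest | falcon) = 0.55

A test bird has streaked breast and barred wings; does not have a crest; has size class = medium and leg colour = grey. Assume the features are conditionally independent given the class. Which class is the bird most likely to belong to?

hawk: 0.9 × 0.2 × 0.75 × 0.55 × 0.35 × (1−0.1) = 0.02338875
falcon: 0.1 × 0.05 × 0.55 × 0.95 × 0.35 × (1−0.55) = 0.00041146875
Highest score → hawk.

hawk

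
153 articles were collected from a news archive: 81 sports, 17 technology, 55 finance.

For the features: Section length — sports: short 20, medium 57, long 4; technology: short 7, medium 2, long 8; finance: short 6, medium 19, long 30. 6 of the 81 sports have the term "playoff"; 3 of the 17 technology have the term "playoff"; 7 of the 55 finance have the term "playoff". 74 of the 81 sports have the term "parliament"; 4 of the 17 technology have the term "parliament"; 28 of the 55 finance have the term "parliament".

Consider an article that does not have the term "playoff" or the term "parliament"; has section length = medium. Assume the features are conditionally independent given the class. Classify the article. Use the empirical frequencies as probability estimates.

finance

sports: (81/153) × (57/81) × (75/81) × (7/81) ≈ 0.0298107
technology: (17/153) × (2/17) × (14/17) × (13/17) ≈ 0.00823213
finance: (55/153) × (19/55) × (48/55) × (27/55) ≈ 0.0532037
Highest score → finance.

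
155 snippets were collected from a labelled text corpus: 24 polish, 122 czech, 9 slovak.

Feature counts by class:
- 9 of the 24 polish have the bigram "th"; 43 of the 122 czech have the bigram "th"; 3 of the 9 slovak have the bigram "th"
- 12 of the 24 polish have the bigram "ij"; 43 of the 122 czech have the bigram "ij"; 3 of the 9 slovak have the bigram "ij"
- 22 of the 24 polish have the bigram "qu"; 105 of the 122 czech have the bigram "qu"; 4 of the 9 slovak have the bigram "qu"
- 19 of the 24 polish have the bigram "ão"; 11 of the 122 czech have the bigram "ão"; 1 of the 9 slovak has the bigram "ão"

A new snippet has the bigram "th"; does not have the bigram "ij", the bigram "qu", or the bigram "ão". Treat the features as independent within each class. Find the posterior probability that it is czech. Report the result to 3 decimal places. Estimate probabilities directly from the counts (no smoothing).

0.768

polish: (24/155) × (9/24) × (12/24) × (2/24) × (5/24) ≈ 0.000504032
czech: (122/155) × (43/122) × (79/122) × (17/122) × (111/122) ≈ 0.0227749
slovak: (9/155) × (3/9) × (6/9) × (5/9) × (8/9) ≈ 0.00637196
P(czech | x) = 0.0227749 / 0.029650892 ≈ 0.768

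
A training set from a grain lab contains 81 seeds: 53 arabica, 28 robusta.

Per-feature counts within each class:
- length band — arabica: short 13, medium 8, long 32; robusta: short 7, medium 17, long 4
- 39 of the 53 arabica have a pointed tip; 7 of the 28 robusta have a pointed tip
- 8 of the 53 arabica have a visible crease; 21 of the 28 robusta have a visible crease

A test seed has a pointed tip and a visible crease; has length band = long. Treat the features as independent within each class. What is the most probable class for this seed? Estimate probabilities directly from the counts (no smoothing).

arabica

arabica: (53/81) × (32/53) × (39/53) × (8/53) ≈ 0.0438801
robusta: (28/81) × (4/28) × (7/28) × (21/28) ≈ 0.00925926
Highest score → arabica.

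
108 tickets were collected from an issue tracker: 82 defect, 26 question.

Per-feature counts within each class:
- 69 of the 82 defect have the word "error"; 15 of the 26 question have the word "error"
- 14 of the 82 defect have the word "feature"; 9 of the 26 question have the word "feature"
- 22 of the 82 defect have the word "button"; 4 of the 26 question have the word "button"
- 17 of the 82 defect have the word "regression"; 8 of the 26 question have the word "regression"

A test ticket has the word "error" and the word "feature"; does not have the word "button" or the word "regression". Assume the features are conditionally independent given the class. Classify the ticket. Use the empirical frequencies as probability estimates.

defect: (82/108) × (69/82) × (14/82) × (60/82) × (65/82) ≈ 0.0632669
question: (26/108) × (15/26) × (9/26) × (22/26) × (18/26) ≈ 0.0281634
Highest score → defect.

defect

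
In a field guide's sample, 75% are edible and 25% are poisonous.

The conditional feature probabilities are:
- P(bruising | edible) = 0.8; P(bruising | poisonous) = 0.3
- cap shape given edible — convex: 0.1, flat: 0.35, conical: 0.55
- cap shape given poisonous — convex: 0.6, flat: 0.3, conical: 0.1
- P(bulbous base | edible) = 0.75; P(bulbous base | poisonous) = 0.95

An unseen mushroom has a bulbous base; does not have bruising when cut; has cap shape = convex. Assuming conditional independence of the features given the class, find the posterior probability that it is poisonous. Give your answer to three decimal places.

0.899

edible: 0.75 × (1−0.8) × 0.1 × 0.75 = 0.01125
poisonous: 0.25 × (1−0.3) × 0.6 × 0.95 = 0.09975
P(poisonous | x) = 0.09975 / 0.111 ≈ 0.899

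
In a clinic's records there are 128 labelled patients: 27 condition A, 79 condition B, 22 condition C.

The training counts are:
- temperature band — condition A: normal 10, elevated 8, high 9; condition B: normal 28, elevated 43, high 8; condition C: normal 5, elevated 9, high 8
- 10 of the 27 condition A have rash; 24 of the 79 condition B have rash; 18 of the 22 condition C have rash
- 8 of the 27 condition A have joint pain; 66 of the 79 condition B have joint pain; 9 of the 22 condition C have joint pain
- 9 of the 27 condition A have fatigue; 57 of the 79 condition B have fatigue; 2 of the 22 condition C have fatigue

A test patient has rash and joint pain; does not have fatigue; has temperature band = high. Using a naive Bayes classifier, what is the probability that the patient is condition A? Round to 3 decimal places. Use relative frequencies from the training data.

0.180

condition A: (27/128) × (9/27) × (10/27) × (8/27) × (18/27) ≈ 0.00514403
condition B: (79/128) × (8/79) × (24/79) × (66/79) × (22/79) ≈ 0.0044175
condition C: (22/128) × (8/22) × (18/22) × (9/22) × (20/22) ≈ 0.0190177
P(condition A | x) = 0.00514403 / 0.02857923 ≈ 0.180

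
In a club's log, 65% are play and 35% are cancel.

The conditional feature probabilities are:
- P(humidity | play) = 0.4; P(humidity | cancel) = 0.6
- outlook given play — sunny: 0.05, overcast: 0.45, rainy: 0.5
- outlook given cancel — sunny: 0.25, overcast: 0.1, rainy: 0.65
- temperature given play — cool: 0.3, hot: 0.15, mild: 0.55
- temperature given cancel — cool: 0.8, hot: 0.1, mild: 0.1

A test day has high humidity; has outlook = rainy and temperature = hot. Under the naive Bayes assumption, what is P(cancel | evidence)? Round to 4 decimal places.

0.4118

play: 0.65 × 0.4 × 0.5 × 0.15 = 0.0195
cancel: 0.35 × 0.6 × 0.65 × 0.1 = 0.01365
P(cancel | x) = 0.01365 / 0.03315 ≈ 0.4118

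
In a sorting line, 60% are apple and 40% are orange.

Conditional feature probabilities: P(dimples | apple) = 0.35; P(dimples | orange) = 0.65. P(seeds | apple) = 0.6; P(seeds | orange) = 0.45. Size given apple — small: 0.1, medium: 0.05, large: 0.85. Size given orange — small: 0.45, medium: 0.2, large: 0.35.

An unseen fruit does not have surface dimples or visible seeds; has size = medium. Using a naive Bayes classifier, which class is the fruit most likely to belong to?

apple: 0.6 × (1−0.35) × (1−0.6) × 0.05 = 0.0078
orange: 0.4 × (1−0.65) × (1−0.45) × 0.2 = 0.0154
Highest score → orange.

orange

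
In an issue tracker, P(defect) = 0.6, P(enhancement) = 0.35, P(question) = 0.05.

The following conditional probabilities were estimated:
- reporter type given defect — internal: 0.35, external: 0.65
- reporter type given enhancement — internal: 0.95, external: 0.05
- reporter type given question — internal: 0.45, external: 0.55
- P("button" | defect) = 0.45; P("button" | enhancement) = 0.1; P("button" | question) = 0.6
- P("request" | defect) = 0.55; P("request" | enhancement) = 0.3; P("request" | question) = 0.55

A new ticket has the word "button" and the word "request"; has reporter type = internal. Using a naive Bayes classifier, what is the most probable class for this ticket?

defect

defect: 0.6 × 0.35 × 0.45 × 0.55 = 0.051975
enhancement: 0.35 × 0.95 × 0.1 × 0.3 = 0.009975
question: 0.05 × 0.45 × 0.6 × 0.55 = 0.007425
Highest score → defect.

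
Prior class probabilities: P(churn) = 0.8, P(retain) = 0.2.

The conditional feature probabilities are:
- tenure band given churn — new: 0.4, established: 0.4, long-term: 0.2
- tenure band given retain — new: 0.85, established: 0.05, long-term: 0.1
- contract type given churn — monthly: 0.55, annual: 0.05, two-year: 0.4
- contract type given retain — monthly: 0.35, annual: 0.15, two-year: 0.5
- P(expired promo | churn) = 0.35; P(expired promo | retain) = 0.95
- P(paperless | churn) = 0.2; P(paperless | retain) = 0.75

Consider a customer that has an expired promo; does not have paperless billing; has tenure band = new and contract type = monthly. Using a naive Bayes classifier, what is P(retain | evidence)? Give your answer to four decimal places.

churn: 0.8 × 0.4 × 0.55 × 0.35 × (1−0.2) = 0.04928
retain: 0.2 × 0.85 × 0.35 × 0.95 × (1−0.75) = 0.01413125
P(retain | x) = 0.01413125 / 0.06341125 ≈ 0.2229

0.2229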